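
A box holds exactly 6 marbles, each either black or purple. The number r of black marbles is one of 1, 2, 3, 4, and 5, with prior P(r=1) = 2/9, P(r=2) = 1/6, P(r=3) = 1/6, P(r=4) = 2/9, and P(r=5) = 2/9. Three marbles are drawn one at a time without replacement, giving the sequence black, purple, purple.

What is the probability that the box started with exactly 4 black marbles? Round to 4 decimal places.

0.1345

For each hypothesis, P(data | H) works out to: P(data | r = 1) = (1/6)(5/5)(4/4) = 0.16667; P(data | r = 2) = (2/6)(4/5)(3/4) = 0.2; P(data | r = 3) = (3/6)(3/5)(2/4) = 0.15; P(data | r = 4) = (4/6)(2/5)(1/4) = 0.066667; P(data | r = 5) = (5/6)(1/5)(0/4) = 0.
Multiplying each by its prior: 2/9 · 0.16667 = 0.037037, 1/6 · 0.2 = 0.033333, 1/6 · 0.15 = 0.025, 2/9 · 0.066667 = 0.014815, 2/9 · 0 = 0; summing to 0.11019.
Hence P(r = 4 | data) = (0.014815) / (0.11019) = 0.13445.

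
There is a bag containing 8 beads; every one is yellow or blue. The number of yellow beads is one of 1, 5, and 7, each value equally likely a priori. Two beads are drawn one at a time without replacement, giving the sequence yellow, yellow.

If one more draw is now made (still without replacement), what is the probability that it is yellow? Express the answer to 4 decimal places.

Under each hypothesis, the probability of the observed sequence is: P(data | r = 1) = (1/8)(0/7) = 0; P(data | r = 5) = (5/8)(4/7) = 5/14; P(data | r = 7) = (7/8)(6/7) = 3/4.
Multiplying each by its prior: 1/3 · 0 = 0, 1/3 · 5/14 = 5/42, 1/3 · 3/4 = 1/4; with total 31/84.
Normalising, the posterior is P(r = 1 | data) = 0, P(r = 5 | data) = 10/31, P(r = 7 | data) = 21/31.
The predictive probability is P(yellow next | data) = (1/2)(10/31) + (5/6)(21/31) = 45/62.

0.7258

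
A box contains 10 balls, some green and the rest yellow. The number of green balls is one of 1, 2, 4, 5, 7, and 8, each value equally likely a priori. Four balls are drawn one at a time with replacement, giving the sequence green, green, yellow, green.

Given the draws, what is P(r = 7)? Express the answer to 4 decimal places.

The likelihood of the observed sequence under each hypothesis: P(data | r = 1) = (1/10)(1/10)(9/10)(1/10) = 0.0009; P(data | r = 2) = (2/10)(2/10)(8/10)(2/10) = 0.0064; P(data | r = 4) = (4/10)(4/10)(6/10)(4/10) = 0.0384; P(data | r = 5) = (5/10)(5/10)(5/10)(5/10) = 0.0625; P(data | r = 7) = (7/10)(7/10)(3/10)(7/10) = 0.1029; P(data | r = 8) = (8/10)(8/10)(2/10)(8/10) = 0.1024.
Weighting by the prior gives 1/6 · 0.0009 = 0.00015, 1/6 · 0.0064 = 0.0010667, 1/6 · 0.0384 = 0.0064, 1/6 · 0.0625 = 0.010417, 1/6 · 0.1029 = 0.01715, 1/6 · 0.1024 = 0.017067; with total 0.05225.
So P(r = 7 | data) = (0.01715) / (0.05225) = 0.32823.

0.3282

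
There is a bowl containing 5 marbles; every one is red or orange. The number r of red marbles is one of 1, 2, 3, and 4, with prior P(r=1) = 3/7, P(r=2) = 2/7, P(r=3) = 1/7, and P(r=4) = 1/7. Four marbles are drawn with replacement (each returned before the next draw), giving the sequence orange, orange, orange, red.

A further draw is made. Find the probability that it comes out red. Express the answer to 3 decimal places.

0.302

Compute the likelihood of the observed sequence for each case: P(data | r = 1) = (4/5)(4/5)(4/5)(1/5) = 0.1024; P(data | r = 2) = (3/5)(3/5)(3/5)(2/5) = 0.0864; P(data | r = 3) = (2/5)(2/5)(2/5)(3/5) = 0.0384; P(data | r = 4) = (1/5)(1/5)(1/5)(4/5) = 0.0064.
Weighting by the prior gives 3/7 · 0.1024 = 0.043886, 2/7 · 0.0864 = 0.024686, 1/7 · 0.0384 = 0.0054857, 1/7 · 0.0064 = 0.00091429; summing to 0.074971.
The posterior is then P(r = 1 | data) = 0.58537, P(r = 2 | data) = 0.32927, P(r = 3 | data) = 0.073171, P(r = 4 | data) = 0.012195.
The predictive probability is P(red next | data) = (1/5)(0.58537) + (2/5)(0.32927) + (3/5)(0.073171) + (4/5)(0.012195) = 0.30244.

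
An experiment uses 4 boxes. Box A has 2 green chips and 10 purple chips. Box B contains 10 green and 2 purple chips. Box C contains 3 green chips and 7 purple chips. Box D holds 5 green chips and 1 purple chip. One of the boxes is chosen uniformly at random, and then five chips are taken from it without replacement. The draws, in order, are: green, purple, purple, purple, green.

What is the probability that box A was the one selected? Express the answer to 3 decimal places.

0.267

The likelihood of the observed sequence under each hypothesis: P(data | box A) = (2/12)(10/11)(9/10)(8/9)(1/8) = 1/66; P(data | box B) = (10/12)(2/11)(1/10)(0/9) = 0; P(data | box C) = (3/10)(7/9)(6/8)(5/7)(2/6) = 1/24; P(data | box D) = (5/6)(1/5)(0/4) = 0.
Weighting by the prior gives 1/4 · 1/66 = 1/264, 1/4 · 0 = 0, 1/4 · 1/24 = 1/96, 1/4 · 0 = 0; these sum to 5/352.
Therefore the posterior P(box A | data) = (1/264) / (5/352) = 4/15.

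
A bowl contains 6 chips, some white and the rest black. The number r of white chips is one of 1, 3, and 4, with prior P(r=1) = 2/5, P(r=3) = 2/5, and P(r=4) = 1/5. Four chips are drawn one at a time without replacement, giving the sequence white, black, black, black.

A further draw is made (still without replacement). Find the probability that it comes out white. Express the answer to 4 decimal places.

0.2308

For each hypothesis, P(data | H) works out to: P(data | r = 1) = (1/6)(5/5)(4/4)(3/3) = 1/6; P(data | r = 3) = (3/6)(3/5)(2/4)(1/3) = 1/20; P(data | r = 4) = (4/6)(2/5)(1/4)(0/3) = 0.
Weighting by the prior gives 2/5 · 1/6 = 1/15, 2/5 · 1/20 = 1/50, 1/5 · 0 = 0; summing to 13/150.
The posterior is then P(r = 1 | data) = 10/13, P(r = 3 | data) = 3/13, P(r = 4 | data) = 0.
So P(white next | data) = Σ P(white next | H) P(H | data) = (0)(10/13) + (1)(3/13) = 3/13.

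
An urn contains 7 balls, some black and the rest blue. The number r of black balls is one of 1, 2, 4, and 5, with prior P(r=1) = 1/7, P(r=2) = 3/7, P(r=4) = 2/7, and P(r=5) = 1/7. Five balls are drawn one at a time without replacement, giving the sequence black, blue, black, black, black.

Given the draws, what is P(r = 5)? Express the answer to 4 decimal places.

For each hypothesis, P(data | H) works out to: P(data | r = 1) = (1/7)(6/6)(0/5) = 0; P(data | r = 2) = (2/7)(5/6)(1/5)(0/4) = 0; P(data | r = 4) = (4/7)(3/6)(3/5)(2/4)(1/3) = 1/35; P(data | r = 5) = (5/7)(2/6)(4/5)(3/4)(2/3) = 2/21.
Multiplying each by its prior: 1/7 · 0 = 0, 3/7 · 0 = 0, 2/7 · 1/35 = 2/245, 1/7 · 2/21 = 2/147; these sum to 16/735.
Hence P(r = 5 | data) = (2/147) / (16/735) = 5/8.

0.6250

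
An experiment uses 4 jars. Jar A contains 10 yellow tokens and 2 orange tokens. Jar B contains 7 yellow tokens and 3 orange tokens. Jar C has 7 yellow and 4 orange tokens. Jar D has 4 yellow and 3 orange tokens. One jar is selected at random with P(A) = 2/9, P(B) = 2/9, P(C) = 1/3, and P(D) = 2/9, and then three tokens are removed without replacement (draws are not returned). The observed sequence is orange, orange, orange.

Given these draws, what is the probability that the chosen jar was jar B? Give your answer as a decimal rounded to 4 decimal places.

0.1137

The likelihood of the observed sequence under each hypothesis: P(data | jar A) = (2/12)(1/11)(0/10) = 0; P(data | jar B) = (3/10)(2/9)(1/8) = 0.0083333; P(data | jar C) = (4/11)(3/10)(2/9) = 0.024242; P(data | jar D) = (3/7)(2/6)(1/5) = 0.028571.
The prior-weighted likelihoods are 2/9 · 0 = 0, 2/9 · 0.0083333 = 0.0018519, 1/3 · 0.024242 = 0.0080808, 2/9 · 0.028571 = 0.0063492; summing to 0.016282.
By Bayes' rule, P(jar B | data) = (0.0018519) / (0.016282) = 0.11374.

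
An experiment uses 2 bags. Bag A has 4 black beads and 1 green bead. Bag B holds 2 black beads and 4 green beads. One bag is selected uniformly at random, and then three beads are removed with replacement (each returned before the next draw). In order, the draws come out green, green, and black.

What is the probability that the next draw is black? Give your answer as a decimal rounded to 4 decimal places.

0.4162

The likelihood of the observed sequence under each hypothesis: P(data | bag A) = (1/5)(1/5)(4/5) = 0.032; P(data | bag B) = (4/6)(4/6)(2/6) = 0.14815.
The prior-weighted likelihoods are 1/2 · 0.032 = 0.016, 1/2 · 0.14815 = 0.074074; summing to 0.090074.
Dividing through by the total gives posterior P(bag A | data) = 0.17763, P(bag B | data) = 0.82237.
The predictive probability is P(black next | data) = (4/5)(0.17763) + (1/3)(0.82237) = 0.41623.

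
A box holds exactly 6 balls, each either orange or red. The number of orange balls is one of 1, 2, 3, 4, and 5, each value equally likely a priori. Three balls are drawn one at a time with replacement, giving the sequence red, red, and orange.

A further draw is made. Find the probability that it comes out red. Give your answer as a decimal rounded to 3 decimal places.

0.589

Under each hypothesis, the probability of the observed sequence is: P(data | r = 1) = (5/6)(5/6)(1/6) = 25/216; P(data | r = 2) = (4/6)(4/6)(2/6) = 4/27; P(data | r = 3) = (3/6)(3/6)(3/6) = 1/8; P(data | r = 4) = (2/6)(2/6)(4/6) = 2/27; P(data | r = 5) = (1/6)(1/6)(5/6) = 5/216.
Weighting by the prior gives 1/5 · 25/216 = 5/216, 1/5 · 4/27 = 4/135, 1/5 · 1/8 = 1/40, 1/5 · 2/27 = 2/135, 1/5 · 5/216 = 1/216; with total 7/72.
Normalising, the posterior is P(r = 1 | data) = 5/21, P(r = 2 | data) = 32/105, P(r = 3 | data) = 9/35, P(r = 4 | data) = 16/105, P(r = 5 | data) = 1/21.
The predictive probability is P(red next | data) = (5/6)(5/21) + (2/3)(32/105) + (1/2)(9/35) + (1/3)(16/105) + (1/6)(1/21) = 53/90.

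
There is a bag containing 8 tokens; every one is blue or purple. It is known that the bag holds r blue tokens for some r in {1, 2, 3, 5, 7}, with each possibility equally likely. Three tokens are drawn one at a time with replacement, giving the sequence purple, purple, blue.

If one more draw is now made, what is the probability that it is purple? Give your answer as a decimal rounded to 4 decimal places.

0.6512

For each hypothesis, P(data | H) works out to: P(data | r = 1) = (7/8)(7/8)(1/8) = 0.095703; P(data | r = 2) = (6/8)(6/8)(2/8) = 0.14062; P(data | r = 3) = (5/8)(5/8)(3/8) = 0.14648; P(data | r = 5) = (3/8)(3/8)(5/8) = 0.087891; P(data | r = 7) = (1/8)(1/8)(7/8) = 0.013672.
Weighting by the prior gives 1/5 · 0.095703 = 0.019141, 1/5 · 0.14062 = 0.028125, 1/5 · 0.14648 = 0.029297, 1/5 · 0.087891 = 0.017578, 1/5 · 0.013672 = 0.0027344; summing to 0.096875.
Dividing through by the total gives posterior P(r = 1 | data) = 0.19758, P(r = 2 | data) = 0.29032, P(r = 3 | data) = 0.30242, P(r = 5 | data) = 0.18145, P(r = 7 | data) = 0.028226.
Averaging over the posterior, P(purple next | data) = (7/8)(0.19758) + (3/4)(0.29032) + (5/8)(0.30242) + (3/8)(0.18145) + (1/8)(0.028226) = 0.65121.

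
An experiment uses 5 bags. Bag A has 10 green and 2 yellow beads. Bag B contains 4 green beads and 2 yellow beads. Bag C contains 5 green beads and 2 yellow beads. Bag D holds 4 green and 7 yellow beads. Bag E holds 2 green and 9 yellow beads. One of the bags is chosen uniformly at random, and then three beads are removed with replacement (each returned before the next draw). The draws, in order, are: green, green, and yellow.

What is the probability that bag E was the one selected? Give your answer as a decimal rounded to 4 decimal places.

For each hypothesis, P(data | H) works out to: P(data | bag A) = (10/12)(10/12)(2/12) = 0.11574; P(data | bag B) = (4/6)(4/6)(2/6) = 0.14815; P(data | bag C) = (5/7)(5/7)(2/7) = 0.14577; P(data | bag D) = (4/11)(4/11)(7/11) = 0.084147; P(data | bag E) = (2/11)(2/11)(9/11) = 0.027047.
Multiplying each by its prior: 1/5 · 0.11574 = 0.023148, 1/5 · 0.14815 = 0.02963, 1/5 · 0.14577 = 0.029155, 1/5 · 0.084147 = 0.016829, 1/5 · 0.027047 = 0.0054095; with total 0.10417.
So P(bag E | data) = (0.0054095) / (0.10417) = 0.051929.

0.0519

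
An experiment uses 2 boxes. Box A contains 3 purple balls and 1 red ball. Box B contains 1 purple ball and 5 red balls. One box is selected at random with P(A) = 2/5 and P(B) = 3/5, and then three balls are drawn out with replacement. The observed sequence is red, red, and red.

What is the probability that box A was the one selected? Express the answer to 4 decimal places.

0.0177

For each hypothesis, P(data | H) works out to: P(data | box A) = (1/4)(1/4)(1/4) = 0.015625; P(data | box B) = (5/6)(5/6)(5/6) = 0.5787.
The prior-weighted likelihoods are 2/5 · 0.015625 = 0.00625, 3/5 · 0.5787 = 0.34722; with total 0.35347.
So P(box A | data) = (0.00625) / (0.35347) = 0.017682.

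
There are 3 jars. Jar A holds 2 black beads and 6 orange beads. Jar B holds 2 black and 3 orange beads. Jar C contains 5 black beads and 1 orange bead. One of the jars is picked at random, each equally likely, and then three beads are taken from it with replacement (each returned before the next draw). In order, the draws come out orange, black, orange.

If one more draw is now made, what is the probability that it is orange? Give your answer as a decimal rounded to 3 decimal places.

For each hypothesis, P(data | H) works out to: P(data | jar A) = (6/8)(2/8)(6/8) = 0.14062; P(data | jar B) = (3/5)(2/5)(3/5) = 0.144; P(data | jar C) = (1/6)(5/6)(1/6) = 0.023148.
The prior-weighted likelihoods are 1/3 · 0.14062 = 0.046875, 1/3 · 0.144 = 0.048, 1/3 · 0.023148 = 0.007716; with total 0.10259.
The posterior is then P(jar A | data) = 0.45691, P(jar B | data) = 0.46788, P(jar C | data) = 0.075212.
The predictive probability is P(orange next | data) = (3/4)(0.45691) + (3/5)(0.46788) + (1/6)(0.075212) = 0.63594.

0.636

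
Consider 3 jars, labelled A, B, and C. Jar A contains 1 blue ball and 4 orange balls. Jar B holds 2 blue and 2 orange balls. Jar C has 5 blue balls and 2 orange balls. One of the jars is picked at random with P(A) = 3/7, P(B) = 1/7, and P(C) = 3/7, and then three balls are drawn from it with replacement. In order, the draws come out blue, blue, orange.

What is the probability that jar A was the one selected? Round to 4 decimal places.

For each hypothesis, P(data | H) works out to: P(data | jar A) = (1/5)(1/5)(4/5) = 0.032; P(data | jar B) = (2/4)(2/4)(2/4) = 0.125; P(data | jar C) = (5/7)(5/7)(2/7) = 0.14577.
The prior-weighted likelihoods are 3/7 · 0.032 = 0.013714, 1/7 · 0.125 = 0.017857, 3/7 · 0.14577 = 0.062474; with total 0.094045.
By Bayes' rule, P(jar A | data) = (0.013714) / (0.094045) = 0.14583.

0.1458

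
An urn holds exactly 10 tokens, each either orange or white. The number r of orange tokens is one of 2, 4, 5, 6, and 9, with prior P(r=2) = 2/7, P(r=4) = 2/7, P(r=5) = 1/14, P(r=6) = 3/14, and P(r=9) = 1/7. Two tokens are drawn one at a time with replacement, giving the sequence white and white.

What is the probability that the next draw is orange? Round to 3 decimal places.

0.320

Under each hypothesis, the probability of the observed sequence is: P(data | r = 2) = (8/10)(8/10) = 16/25; P(data | r = 4) = (6/10)(6/10) = 9/25; P(data | r = 5) = (5/10)(5/10) = 1/4; P(data | r = 6) = (4/10)(4/10) = 4/25; P(data | r = 9) = (1/10)(1/10) = 1/100.
The prior-weighted likelihoods are 2/7 · 16/25 = 32/175, 2/7 · 9/25 = 18/175, 1/14 · 1/4 = 1/56, 3/14 · 4/25 = 6/175, 1/7 · 1/100 = 1/700; with total 19/56.
The posterior is then P(r = 2 | data) = 0.53895, P(r = 4 | data) = 0.30316, P(r = 5 | data) = 0.052632, P(r = 6 | data) = 0.10105, P(r = 9 | data) = 0.0042105.
The predictive probability is P(orange next | data) = (1/5)(0.53895) + (2/5)(0.30316) + (1/2)(0.052632) + (3/5)(0.10105) + (9/10)(0.0042105) = 0.31979.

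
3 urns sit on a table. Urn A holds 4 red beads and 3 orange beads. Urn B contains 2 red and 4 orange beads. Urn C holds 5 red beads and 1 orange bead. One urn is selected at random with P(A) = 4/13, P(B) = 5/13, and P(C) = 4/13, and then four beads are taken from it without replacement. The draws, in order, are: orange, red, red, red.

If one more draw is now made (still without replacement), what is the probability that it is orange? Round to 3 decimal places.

0.226

The likelihood of the observed sequence under each hypothesis: P(data | urn A) = (3/7)(4/6)(3/5)(2/4) = 0.085714; P(data | urn B) = (4/6)(2/5)(1/4)(0/3) = 0; P(data | urn C) = (1/6)(5/5)(4/4)(3/3) = 0.16667.
Multiplying each by its prior: 4/13 · 0.085714 = 0.026374, 5/13 · 0 = 0, 4/13 · 0.16667 = 0.051282; with total 0.077656.
Dividing through by the total gives posterior P(urn A | data) = 0.33962, P(urn B | data) = 0, P(urn C | data) = 0.66038.
The predictive probability is P(orange next | data) = (2/3)(0.33962) + (0)(0.66038) = 0.22642.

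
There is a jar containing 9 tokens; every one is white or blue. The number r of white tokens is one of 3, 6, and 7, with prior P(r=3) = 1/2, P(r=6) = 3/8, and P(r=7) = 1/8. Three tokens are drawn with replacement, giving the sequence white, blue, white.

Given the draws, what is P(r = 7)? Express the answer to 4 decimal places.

For each hypothesis, P(data | H) works out to: P(data | r = 3) = (3/9)(6/9)(3/9) = 0.074074; P(data | r = 6) = (6/9)(3/9)(6/9) = 0.14815; P(data | r = 7) = (7/9)(2/9)(7/9) = 0.13443.
Multiplying each by its prior: 1/2 · 0.074074 = 0.037037, 3/8 · 0.14815 = 0.055556, 1/8 · 0.13443 = 0.016804; summing to 0.1094.
Therefore the posterior P(r = 7 | data) = (0.016804) / (0.1094) = 0.15361.

0.1536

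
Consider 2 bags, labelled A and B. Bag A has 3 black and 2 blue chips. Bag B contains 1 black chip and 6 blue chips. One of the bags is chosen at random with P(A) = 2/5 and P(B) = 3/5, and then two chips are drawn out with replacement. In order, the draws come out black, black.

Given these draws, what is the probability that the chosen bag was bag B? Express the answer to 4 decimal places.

Under each hypothesis, the probability of the observed sequence is: P(data | bag A) = (3/5)(3/5) = 0.36; P(data | bag B) = (1/7)(1/7) = 0.020408.
Weighting by the prior gives 2/5 · 0.36 = 0.144, 3/5 · 0.020408 = 0.012245; summing to 0.15624.
By Bayes' rule, P(bag B | data) = (0.012245) / (0.15624) = 0.07837.

0.0784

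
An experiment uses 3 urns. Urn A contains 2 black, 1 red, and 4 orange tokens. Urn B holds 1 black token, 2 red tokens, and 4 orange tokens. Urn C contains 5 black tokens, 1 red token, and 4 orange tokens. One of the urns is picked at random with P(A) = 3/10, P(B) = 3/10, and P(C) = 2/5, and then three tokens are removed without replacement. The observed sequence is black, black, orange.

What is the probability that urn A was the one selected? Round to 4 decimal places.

Under each hypothesis, the probability of the observed sequence is: P(data | urn A) = (2/7)(1/6)(4/5) = 0.038095; P(data | urn B) = (1/7)(0/6) = 0; P(data | urn C) = (5/10)(4/9)(4/8) = 0.11111.
Weighting by the prior gives 3/10 · 0.038095 = 0.011429, 3/10 · 0 = 0, 2/5 · 0.11111 = 0.044444; these sum to 0.055873.
Hence P(urn A | data) = (0.011429) / (0.055873) = 0.20455.

0.2045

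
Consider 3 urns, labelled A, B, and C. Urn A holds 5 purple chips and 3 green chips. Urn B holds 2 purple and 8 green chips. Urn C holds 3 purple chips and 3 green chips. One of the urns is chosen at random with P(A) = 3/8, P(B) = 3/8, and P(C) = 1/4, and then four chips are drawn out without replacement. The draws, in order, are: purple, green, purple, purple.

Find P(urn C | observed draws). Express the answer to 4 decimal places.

For each hypothesis, P(data | H) works out to: P(data | urn A) = (5/8)(3/7)(4/6)(3/5) = 0.10714; P(data | urn B) = (2/10)(8/9)(1/8)(0/7) = 0; P(data | urn C) = (3/6)(3/5)(2/4)(1/3) = 0.05.
Weighting by the prior gives 3/8 · 0.10714 = 0.040179, 3/8 · 0 = 0, 1/4 · 0.05 = 0.0125; summing to 0.052679.
So P(urn C | data) = (0.0125) / (0.052679) = 0.23729.

0.2373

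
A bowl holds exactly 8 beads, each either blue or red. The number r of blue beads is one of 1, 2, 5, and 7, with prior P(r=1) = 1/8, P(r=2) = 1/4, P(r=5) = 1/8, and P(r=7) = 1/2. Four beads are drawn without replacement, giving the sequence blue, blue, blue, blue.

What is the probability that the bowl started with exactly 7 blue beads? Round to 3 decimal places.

0.966

Under each hypothesis, the probability of the observed sequence is: P(data | r = 1) = (1/8)(0/7) = 0; P(data | r = 2) = (2/8)(1/7)(0/6) = 0; P(data | r = 5) = (5/8)(4/7)(3/6)(2/5) = 1/14; P(data | r = 7) = (7/8)(6/7)(5/6)(4/5) = 1/2.
Weighting by the prior gives 1/8 · 0 = 0, 1/4 · 0 = 0, 1/8 · 1/14 = 1/112, 1/2 · 1/2 = 1/4; summing to 29/112.
By Bayes' rule, P(r = 7 | data) = (1/4) / (29/112) = 28/29.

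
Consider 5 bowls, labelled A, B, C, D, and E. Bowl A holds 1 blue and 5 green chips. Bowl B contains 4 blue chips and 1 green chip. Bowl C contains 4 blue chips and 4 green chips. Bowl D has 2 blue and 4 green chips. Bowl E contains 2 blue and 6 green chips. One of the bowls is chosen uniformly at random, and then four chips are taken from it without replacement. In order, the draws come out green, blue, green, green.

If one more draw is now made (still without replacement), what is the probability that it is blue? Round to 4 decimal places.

Compute the likelihood of the observed sequence for each case: P(data | bowl A) = (5/6)(1/5)(4/4)(3/3) = 1/6; P(data | bowl B) = (1/5)(4/4)(0/3) = 0; P(data | bowl C) = (4/8)(4/7)(3/6)(2/5) = 2/35; P(data | bowl D) = (4/6)(2/5)(3/4)(2/3) = 2/15; P(data | bowl E) = (6/8)(2/7)(5/6)(4/5) = 1/7.
Multiplying each by its prior: 1/5 · 1/6 = 1/30, 1/5 · 0 = 0, 1/5 · 2/35 = 2/175, 1/5 · 2/15 = 2/75, 1/5 · 1/7 = 1/35; summing to 1/10.
Normalising, the posterior is P(bowl A | data) = 1/3, P(bowl B | data) = 0, P(bowl C | data) = 4/35, P(bowl D | data) = 4/15, P(bowl E | data) = 2/7.
The predictive probability is P(blue next | data) = (0)(1/3) + (3/4)(4/35) + (1/2)(4/15) + (1/4)(2/7) = 61/210.

0.2905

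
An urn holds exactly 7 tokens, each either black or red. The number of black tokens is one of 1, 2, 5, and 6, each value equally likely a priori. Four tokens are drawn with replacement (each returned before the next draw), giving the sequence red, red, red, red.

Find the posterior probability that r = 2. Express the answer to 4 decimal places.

0.3225

Compute the likelihood of the observed sequence for each case: P(data | r = 1) = (6/7)(6/7)(6/7)(6/7) = 0.53978; P(data | r = 2) = (5/7)(5/7)(5/7)(5/7) = 0.26031; P(data | r = 5) = (2/7)(2/7)(2/7)(2/7) = 0.0066639; P(data | r = 6) = (1/7)(1/7)(1/7)(1/7) = 0.00041649.
The prior-weighted likelihoods are 1/4 · 0.53978 = 0.13494, 1/4 · 0.26031 = 0.065077, 1/4 · 0.0066639 = 0.001666, 1/4 · 0.00041649 = 0.00010412; with total 0.20179.
So P(r = 2 | data) = (0.065077) / (0.20179) = 0.3225.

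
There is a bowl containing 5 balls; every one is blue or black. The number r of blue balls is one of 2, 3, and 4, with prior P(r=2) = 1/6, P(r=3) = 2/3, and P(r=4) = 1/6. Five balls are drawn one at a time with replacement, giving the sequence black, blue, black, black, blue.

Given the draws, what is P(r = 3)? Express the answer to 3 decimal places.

The likelihood of the observed sequence under each hypothesis: P(data | r = 2) = (3/5)(2/5)(3/5)(3/5)(2/5) = 0.03456; P(data | r = 3) = (2/5)(3/5)(2/5)(2/5)(3/5) = 0.02304; P(data | r = 4) = (1/5)(4/5)(1/5)(1/5)(4/5) = 0.00512.
Multiplying each by its prior: 1/6 · 0.03456 = 0.00576, 2/3 · 0.02304 = 0.01536, 1/6 · 0.00512 = 0.00085333; summing to 0.021973.
Therefore the posterior P(r = 3 | data) = (0.01536) / (0.021973) = 0.69903.

0.699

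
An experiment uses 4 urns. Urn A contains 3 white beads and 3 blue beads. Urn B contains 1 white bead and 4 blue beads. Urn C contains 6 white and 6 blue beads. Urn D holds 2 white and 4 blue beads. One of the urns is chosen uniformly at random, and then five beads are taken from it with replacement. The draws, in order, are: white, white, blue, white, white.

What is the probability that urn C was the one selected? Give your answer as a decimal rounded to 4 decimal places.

0.4340

For each hypothesis, P(data | H) works out to: P(data | urn A) = (3/6)(3/6)(3/6)(3/6)(3/6) = 0.03125; P(data | urn B) = (1/5)(1/5)(4/5)(1/5)(1/5) = 0.00128; P(data | urn C) = (6/12)(6/12)(6/12)(6/12)(6/12) = 0.03125; P(data | urn D) = (2/6)(2/6)(4/6)(2/6)(2/6) = 0.0082305.
Weighting by the prior gives 1/4 · 0.03125 = 0.0078125, 1/4 · 0.00128 = 0.00032, 1/4 · 0.03125 = 0.0078125, 1/4 · 0.0082305 = 0.0020576; these sum to 0.018003.
By Bayes' rule, P(urn C | data) = (0.0078125) / (0.018003) = 0.43396.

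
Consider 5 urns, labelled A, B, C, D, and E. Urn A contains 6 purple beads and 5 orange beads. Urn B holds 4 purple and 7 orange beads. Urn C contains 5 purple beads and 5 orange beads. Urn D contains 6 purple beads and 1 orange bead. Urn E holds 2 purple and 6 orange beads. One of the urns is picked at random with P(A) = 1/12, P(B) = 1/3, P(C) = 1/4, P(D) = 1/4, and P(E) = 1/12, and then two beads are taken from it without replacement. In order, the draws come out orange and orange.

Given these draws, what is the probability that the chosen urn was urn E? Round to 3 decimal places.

0.184

Compute the likelihood of the observed sequence for each case: P(data | urn A) = (5/11)(4/10) = 0.18182; P(data | urn B) = (7/11)(6/10) = 0.38182; P(data | urn C) = (5/10)(4/9) = 0.22222; P(data | urn D) = (1/7)(0/6) = 0; P(data | urn E) = (6/8)(5/7) = 0.53571.
Multiplying each by its prior: 1/12 · 0.18182 = 0.015152, 1/3 · 0.38182 = 0.12727, 1/4 · 0.22222 = 0.055556, 1/4 · 0 = 0, 1/12 · 0.53571 = 0.044643; summing to 0.24262.
So P(urn E | data) = (0.044643) / (0.24262) = 0.184.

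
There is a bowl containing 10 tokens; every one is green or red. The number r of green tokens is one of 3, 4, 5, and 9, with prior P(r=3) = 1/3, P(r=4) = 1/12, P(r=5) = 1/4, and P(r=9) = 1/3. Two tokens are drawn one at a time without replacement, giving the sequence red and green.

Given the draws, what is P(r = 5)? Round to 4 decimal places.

0.3425

Under each hypothesis, the probability of the observed sequence is: P(data | r = 3) = (7/10)(3/9) = 7/30; P(data | r = 4) = (6/10)(4/9) = 4/15; P(data | r = 5) = (5/10)(5/9) = 5/18; P(data | r = 9) = (1/10)(9/9) = 1/10.
Multiplying each by its prior: 1/3 · 7/30 = 7/90, 1/12 · 4/15 = 1/45, 1/4 · 5/18 = 5/72, 1/3 · 1/10 = 1/30; summing to 73/360.
Hence P(r = 5 | data) = (5/72) / (73/360) = 25/73.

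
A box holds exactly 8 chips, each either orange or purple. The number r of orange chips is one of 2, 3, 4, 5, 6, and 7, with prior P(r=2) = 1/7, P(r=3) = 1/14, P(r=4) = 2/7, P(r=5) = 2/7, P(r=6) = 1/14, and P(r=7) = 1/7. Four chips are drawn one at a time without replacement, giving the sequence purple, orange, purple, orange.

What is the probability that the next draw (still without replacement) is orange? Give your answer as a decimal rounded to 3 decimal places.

0.544

The likelihood of the observed sequence under each hypothesis: P(data | r = 2) = (6/8)(2/7)(5/6)(1/5) = 0.035714; P(data | r = 3) = (5/8)(3/7)(4/6)(2/5) = 0.071429; P(data | r = 4) = (4/8)(4/7)(3/6)(3/5) = 0.085714; P(data | r = 5) = (3/8)(5/7)(2/6)(4/5) = 0.071429; P(data | r = 6) = (2/8)(6/7)(1/6)(5/5) = 0.035714; P(data | r = 7) = (1/8)(7/7)(0/6) = 0.
Multiplying each by its prior: 1/7 · 0.035714 = 0.005102, 1/14 · 0.071429 = 0.005102, 2/7 · 0.085714 = 0.02449, 2/7 · 0.071429 = 0.020408, 1/14 · 0.035714 = 0.002551, 1/7 · 0 = 0; these sum to 0.057653.
Dividing through by the total gives posterior P(r = 2 | data) = 0.088496, P(r = 3 | data) = 0.088496, P(r = 4 | data) = 0.42478, P(r = 5 | data) = 0.35398, P(r = 6 | data) = 0.044248, P(r = 7 | data) = 0.
Averaging over the posterior, P(orange next | data) = (0)(0.088496) + (1/4)(0.088496) + (1/2)(0.42478) + (3/4)(0.35398) + (1)(0.044248) = 0.54425.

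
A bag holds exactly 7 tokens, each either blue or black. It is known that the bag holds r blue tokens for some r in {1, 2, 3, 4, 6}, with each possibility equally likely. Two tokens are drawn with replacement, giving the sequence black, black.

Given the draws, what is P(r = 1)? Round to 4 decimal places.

0.4138

For each hypothesis, P(data | H) works out to: P(data | r = 1) = (6/7)(6/7) = 36/49; P(data | r = 2) = (5/7)(5/7) = 25/49; P(data | r = 3) = (4/7)(4/7) = 16/49; P(data | r = 4) = (3/7)(3/7) = 9/49; P(data | r = 6) = (1/7)(1/7) = 1/49.
Multiplying each by its prior: 1/5 · 36/49 = 36/245, 1/5 · 25/49 = 5/49, 1/5 · 16/49 = 16/245, 1/5 · 9/49 = 9/245, 1/5 · 1/49 = 1/245; summing to 87/245.
So P(r = 1 | data) = (36/245) / (87/245) = 12/29.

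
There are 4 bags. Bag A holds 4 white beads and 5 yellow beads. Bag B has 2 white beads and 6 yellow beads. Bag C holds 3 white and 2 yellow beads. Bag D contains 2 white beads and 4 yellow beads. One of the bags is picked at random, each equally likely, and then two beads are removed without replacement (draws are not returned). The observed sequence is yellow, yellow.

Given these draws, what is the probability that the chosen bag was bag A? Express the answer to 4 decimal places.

Compute the likelihood of the observed sequence for each case: P(data | bag A) = (5/9)(4/8) = 0.27778; P(data | bag B) = (6/8)(5/7) = 0.53571; P(data | bag C) = (2/5)(1/4) = 0.1; P(data | bag D) = (4/6)(3/5) = 0.4.
Multiplying each by its prior: 1/4 · 0.27778 = 0.069444, 1/4 · 0.53571 = 0.13393, 1/4 · 0.1 = 0.025, 1/4 · 0.4 = 0.1; with total 0.32837.
By Bayes' rule, P(bag A | data) = (0.069444) / (0.32837) = 0.21148.

0.2115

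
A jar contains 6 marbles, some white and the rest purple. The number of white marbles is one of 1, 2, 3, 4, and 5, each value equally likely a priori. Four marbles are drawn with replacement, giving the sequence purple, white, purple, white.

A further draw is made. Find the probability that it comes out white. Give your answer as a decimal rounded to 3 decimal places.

Under each hypothesis, the probability of the observed sequence is: P(data | r = 1) = (5/6)(1/6)(5/6)(1/6) = 0.01929; P(data | r = 2) = (4/6)(2/6)(4/6)(2/6) = 0.049383; P(data | r = 3) = (3/6)(3/6)(3/6)(3/6) = 0.0625; P(data | r = 4) = (2/6)(4/6)(2/6)(4/6) = 0.049383; P(data | r = 5) = (1/6)(5/6)(1/6)(5/6) = 0.01929.
Multiplying each by its prior: 1/5 · 0.01929 = 0.003858, 1/5 · 0.049383 = 0.0098765, 1/5 · 0.0625 = 0.0125, 1/5 · 0.049383 = 0.0098765, 1/5 · 0.01929 = 0.003858; summing to 0.039969.
The posterior is then P(r = 1 | data) = 0.096525, P(r = 2 | data) = 0.2471, P(r = 3 | data) = 0.31274, P(r = 4 | data) = 0.2471, P(r = 5 | data) = 0.096525.
Averaging over the posterior, P(white next | data) = (1/6)(0.096525) + (1/3)(0.2471) + (1/2)(0.31274) + (2/3)(0.2471) + (5/6)(0.096525) = 0.5.

0.500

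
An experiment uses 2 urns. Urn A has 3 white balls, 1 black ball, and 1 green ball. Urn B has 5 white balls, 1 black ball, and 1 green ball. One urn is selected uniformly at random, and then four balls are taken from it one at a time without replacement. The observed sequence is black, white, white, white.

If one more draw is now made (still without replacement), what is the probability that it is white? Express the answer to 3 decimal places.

0.392

The likelihood of the observed sequence under each hypothesis: P(data | urn A) = (1/5)(3/4)(2/3)(1/2) = 1/20; P(data | urn B) = (1/7)(5/6)(4/5)(3/4) = 1/14.
Weighting by the prior gives 1/2 · 1/20 = 1/40, 1/2 · 1/14 = 1/28; with total 17/280.
Dividing through by the total gives posterior P(urn A | data) = 7/17, P(urn B | data) = 10/17.
The predictive probability is P(white next | data) = (0)(7/17) + (2/3)(10/17) = 20/51.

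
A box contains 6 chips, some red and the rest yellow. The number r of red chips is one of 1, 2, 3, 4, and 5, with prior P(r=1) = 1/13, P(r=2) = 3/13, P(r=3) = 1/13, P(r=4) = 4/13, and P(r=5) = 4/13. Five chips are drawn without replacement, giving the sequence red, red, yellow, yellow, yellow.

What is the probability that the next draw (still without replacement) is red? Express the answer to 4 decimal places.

0.2000

Compute the likelihood of the observed sequence for each case: P(data | r = 1) = (1/6)(0/5) = 0; P(data | r = 2) = (2/6)(1/5)(4/4)(3/3)(2/2) = 1/15; P(data | r = 3) = (3/6)(2/5)(3/4)(2/3)(1/2) = 1/20; P(data | r = 4) = (4/6)(3/5)(2/4)(1/3)(0/2) = 0; P(data | r = 5) = (5/6)(4/5)(1/4)(0/3) = 0.
Multiplying each by its prior: 1/13 · 0 = 0, 3/13 · 1/15 = 1/65, 1/13 · 1/20 = 1/260, 4/13 · 0 = 0, 4/13 · 0 = 0; summing to 1/52.
Normalising, the posterior is P(r = 1 | data) = 0, P(r = 2 | data) = 4/5, P(r = 3 | data) = 1/5, P(r = 4 | data) = 0, P(r = 5 | data) = 0.
Averaging over the posterior, P(red next | data) = (0)(4/5) + (1)(1/5) = 1/5.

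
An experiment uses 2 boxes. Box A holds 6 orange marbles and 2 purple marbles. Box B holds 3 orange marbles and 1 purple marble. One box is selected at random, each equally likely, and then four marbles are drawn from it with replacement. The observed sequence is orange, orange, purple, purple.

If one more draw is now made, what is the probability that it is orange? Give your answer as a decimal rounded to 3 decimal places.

0.750

Under each hypothesis, the probability of the observed sequence is: P(data | box A) = (6/8)(6/8)(2/8)(2/8) = 9/256; P(data | box B) = (3/4)(3/4)(1/4)(1/4) = 9/256.
Weighting by the prior gives 1/2 · 9/256 = 9/512, 1/2 · 9/256 = 9/512; these sum to 9/256.
The posterior is then P(box A | data) = 1/2, P(box B | data) = 1/2.
Averaging over the posterior, P(orange next | data) = (3/4)(1/2) + (3/4)(1/2) = 3/4.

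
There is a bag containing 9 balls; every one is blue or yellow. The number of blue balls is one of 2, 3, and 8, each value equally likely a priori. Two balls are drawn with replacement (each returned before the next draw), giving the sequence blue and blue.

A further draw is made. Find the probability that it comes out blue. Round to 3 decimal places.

0.789

Compute the likelihood of the observed sequence for each case: P(data | r = 2) = (2/9)(2/9) = 4/81; P(data | r = 3) = (3/9)(3/9) = 1/9; P(data | r = 8) = (8/9)(8/9) = 64/81.
The prior-weighted likelihoods are 1/3 · 4/81 = 4/243, 1/3 · 1/9 = 1/27, 1/3 · 64/81 = 64/243; with total 77/243.
The posterior is then P(r = 2 | data) = 4/77, P(r = 3 | data) = 9/77, P(r = 8 | data) = 64/77.
So P(blue next | data) = Σ P(blue next | H) P(H | data) = (2/9)(4/77) + (1/3)(9/77) + (8/9)(64/77) = 547/693.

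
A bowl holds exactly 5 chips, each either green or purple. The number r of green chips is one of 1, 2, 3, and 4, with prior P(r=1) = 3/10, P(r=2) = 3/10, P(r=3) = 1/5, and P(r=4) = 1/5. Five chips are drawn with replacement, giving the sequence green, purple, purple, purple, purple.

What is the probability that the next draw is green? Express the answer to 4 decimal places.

Under each hypothesis, the probability of the observed sequence is: P(data | r = 1) = (1/5)(4/5)(4/5)(4/5)(4/5) = 0.08192; P(data | r = 2) = (2/5)(3/5)(3/5)(3/5)(3/5) = 0.05184; P(data | r = 3) = (3/5)(2/5)(2/5)(2/5)(2/5) = 0.01536; P(data | r = 4) = (4/5)(1/5)(1/5)(1/5)(1/5) = 0.00128.
The prior-weighted likelihoods are 3/10 · 0.08192 = 0.024576, 3/10 · 0.05184 = 0.015552, 1/5 · 0.01536 = 0.003072, 1/5 · 0.00128 = 0.000256; these sum to 0.043456.
Dividing through by the total gives posterior P(r = 1 | data) = 0.56554, P(r = 2 | data) = 0.35788, P(r = 3 | data) = 0.070692, P(r = 4 | data) = 0.005891.
The predictive probability is P(green next | data) = (1/5)(0.56554) + (2/5)(0.35788) + (3/5)(0.070692) + (4/5)(0.005891) = 0.30339.

0.3034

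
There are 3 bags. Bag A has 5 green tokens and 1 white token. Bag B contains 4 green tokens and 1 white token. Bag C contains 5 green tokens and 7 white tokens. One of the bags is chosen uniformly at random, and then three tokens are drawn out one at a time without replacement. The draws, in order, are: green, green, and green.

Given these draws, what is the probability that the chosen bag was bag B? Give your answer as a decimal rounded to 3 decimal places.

Under each hypothesis, the probability of the observed sequence is: P(data | bag A) = (5/6)(4/5)(3/4) = 1/2; P(data | bag B) = (4/5)(3/4)(2/3) = 2/5; P(data | bag C) = (5/12)(4/11)(3/10) = 1/22.
Multiplying each by its prior: 1/3 · 1/2 = 1/6, 1/3 · 2/5 = 2/15, 1/3 · 1/22 = 1/66; with total 52/165.
By Bayes' rule, P(bag B | data) = (2/15) / (52/165) = 11/26.

0.423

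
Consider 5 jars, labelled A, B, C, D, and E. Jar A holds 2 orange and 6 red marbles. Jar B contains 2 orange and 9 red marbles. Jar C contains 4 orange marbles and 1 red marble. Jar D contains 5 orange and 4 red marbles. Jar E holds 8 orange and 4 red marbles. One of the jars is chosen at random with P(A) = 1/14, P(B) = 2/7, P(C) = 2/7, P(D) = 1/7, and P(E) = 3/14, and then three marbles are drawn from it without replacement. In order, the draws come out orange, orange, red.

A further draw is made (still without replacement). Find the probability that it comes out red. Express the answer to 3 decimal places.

0.252

Compute the likelihood of the observed sequence for each case: P(data | jar A) = (2/8)(1/7)(6/6) = 0.035714; P(data | jar B) = (2/11)(1/10)(9/9) = 0.018182; P(data | jar C) = (4/5)(3/4)(1/3) = 0.2; P(data | jar D) = (5/9)(4/8)(4/7) = 0.15873; P(data | jar E) = (8/12)(7/11)(4/10) = 0.1697.
The prior-weighted likelihoods are 1/14 · 0.035714 = 0.002551, 2/7 · 0.018182 = 0.0051948, 2/7 · 0.2 = 0.057143, 1/7 · 0.15873 = 0.022676, 3/14 · 0.1697 = 0.036364; these sum to 0.12393.
Dividing through by the total gives posterior P(jar A | data) = 0.020585, P(jar B | data) = 0.041918, P(jar C | data) = 0.4611, P(jar D | data) = 0.18298, P(jar E | data) = 0.29343.
The predictive probability is P(red next | data) = (1)(0.020585) + (1)(0.041918) + (0)(0.4611) + (1/2)(0.18298) + (1/3)(0.29343) = 0.2518.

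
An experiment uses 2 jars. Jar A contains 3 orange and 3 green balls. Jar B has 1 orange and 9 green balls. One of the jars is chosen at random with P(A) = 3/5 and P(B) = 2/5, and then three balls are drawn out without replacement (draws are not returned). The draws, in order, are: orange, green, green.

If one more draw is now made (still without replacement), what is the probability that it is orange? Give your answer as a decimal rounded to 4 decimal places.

0.4615

Compute the likelihood of the observed sequence for each case: P(data | jar A) = (3/6)(3/5)(2/4) = 3/20; P(data | jar B) = (1/10)(9/9)(8/8) = 1/10.
Weighting by the prior gives 3/5 · 3/20 = 9/100, 2/5 · 1/10 = 1/25; summing to 13/100.
The posterior is then P(jar A | data) = 9/13, P(jar B | data) = 4/13.
Averaging over the posterior, P(orange next | data) = (2/3)(9/13) + (0)(4/13) = 6/13.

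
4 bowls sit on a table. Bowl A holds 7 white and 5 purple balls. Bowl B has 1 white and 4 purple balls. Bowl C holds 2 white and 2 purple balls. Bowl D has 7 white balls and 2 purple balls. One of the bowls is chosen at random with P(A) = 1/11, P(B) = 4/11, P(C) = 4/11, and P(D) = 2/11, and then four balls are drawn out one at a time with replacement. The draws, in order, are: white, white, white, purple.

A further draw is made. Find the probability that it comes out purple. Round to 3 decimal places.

Compute the likelihood of the observed sequence for each case: P(data | bowl A) = (7/12)(7/12)(7/12)(5/12) = 0.082706; P(data | bowl B) = (1/5)(1/5)(1/5)(4/5) = 0.0064; P(data | bowl C) = (2/4)(2/4)(2/4)(2/4) = 0.0625; P(data | bowl D) = (7/9)(7/9)(7/9)(2/9) = 0.10456.
Weighting by the prior gives 1/11 · 0.082706 = 0.0075188, 4/11 · 0.0064 = 0.0023273, 4/11 · 0.0625 = 0.022727, 2/11 · 0.10456 = 0.01901; summing to 0.051584.
The posterior is then P(bowl A | data) = 0.14576, P(bowl B | data) = 0.045116, P(bowl C | data) = 0.44059, P(bowl D | data) = 0.36854.
Averaging over the posterior, P(purple next | data) = (5/12)(0.14576) + (4/5)(0.045116) + (1/2)(0.44059) + (2/9)(0.36854) = 0.39902.

0.399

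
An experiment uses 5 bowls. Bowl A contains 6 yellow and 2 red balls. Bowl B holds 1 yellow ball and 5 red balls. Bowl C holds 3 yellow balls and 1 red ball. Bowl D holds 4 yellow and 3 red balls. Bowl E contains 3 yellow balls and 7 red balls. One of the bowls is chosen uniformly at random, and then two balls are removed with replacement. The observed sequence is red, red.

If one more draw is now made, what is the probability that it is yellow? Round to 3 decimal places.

Compute the likelihood of the observed sequence for each case: P(data | bowl A) = (2/8)(2/8) = 0.0625; P(data | bowl B) = (5/6)(5/6) = 0.69444; P(data | bowl C) = (1/4)(1/4) = 0.0625; P(data | bowl D) = (3/7)(3/7) = 0.18367; P(data | bowl E) = (7/10)(7/10) = 0.49.
Weighting by the prior gives 1/5 · 0.0625 = 0.0125, 1/5 · 0.69444 = 0.13889, 1/5 · 0.0625 = 0.0125, 1/5 · 0.18367 = 0.036735, 1/5 · 0.49 = 0.098; summing to 0.29862.
Dividing through by the total gives posterior P(bowl A | data) = 0.041859, P(bowl B | data) = 0.4651, P(bowl C | data) = 0.041859, P(bowl D | data) = 0.12301, P(bowl E | data) = 0.32817.
So P(yellow next | data) = Σ P(yellow next | H) P(H | data) = (3/4)(0.041859) + (1/6)(0.4651) + (3/4)(0.041859) + (4/7)(0.12301) + (3/10)(0.32817) = 0.30905.

0.309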